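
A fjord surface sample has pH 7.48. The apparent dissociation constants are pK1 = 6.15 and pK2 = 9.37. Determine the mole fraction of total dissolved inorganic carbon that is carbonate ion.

α₂ = 1 / (1 + [H⁺]/K2 + [H⁺]²/(K1K2)) = 1 / (1 + 10^+1.89 + 10^+0.56)
   = 1 / (1 + 77.625 + 3.6308) = 1/82.255 = 0.01216

α₂ = 0.0122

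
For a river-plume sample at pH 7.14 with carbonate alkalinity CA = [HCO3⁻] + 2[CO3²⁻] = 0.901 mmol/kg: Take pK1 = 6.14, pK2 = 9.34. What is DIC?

DIC = 0.984 mmol/kg

CA = [HCO3⁻] + 2[CO3²⁻] = (α₁ + 2α₂)·DIC
At pH 7.14: [H⁺]/K1 = 10^-1.00 = 0.10000, K2/[H⁺] = 10^-2.20 = 0.0063096
α₁ = 1/(1 + 0.10000 + 0.0063096) = 1/1.1063 = 0.9039; α₂ = α₁·K2/[H⁺] = 0.005703
α₁ + 2α₂ = 0.9153
DIC = CA / (α₁ + 2α₂) = 0.901 / 0.9153 = 0.984 mmol/kg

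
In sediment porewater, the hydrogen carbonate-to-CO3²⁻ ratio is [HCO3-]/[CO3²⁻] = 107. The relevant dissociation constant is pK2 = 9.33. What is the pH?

pH = 7.30

From K2 = [H⁺][CO3²⁻]/[HCO3-]:  pH = pK2 − log₁₀([HCO3-]/[CO3²⁻])
log₁₀(107) = +2.029
pH = 9.33 − (+2.029) = 7.30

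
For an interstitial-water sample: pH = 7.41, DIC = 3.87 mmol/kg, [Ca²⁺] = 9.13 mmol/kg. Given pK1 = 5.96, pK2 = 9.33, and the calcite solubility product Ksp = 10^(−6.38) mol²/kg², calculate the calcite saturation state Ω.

Ω = 0.973

α₂ = 1 / (1 + [H⁺]/K2 + [H⁺]²/(K1K2)) = 1 / (1 + 10^+1.92 + 10^+0.47)
   = 1 / (1 + 83.176 + 2.9512) = 1/87.128 = 0.01148
[CO3²⁻] = α₂ × DIC = 0.01148 × 3.87 = 0.04442 mmol/kg
Ksp = 10^(−6.38) = 4.169×10^-7
Ω = [Ca²⁺][CO3²⁻]/Ksp = (9.13×10^-3)(4.442×10^-5) / 4.169×10^-7 = 0.973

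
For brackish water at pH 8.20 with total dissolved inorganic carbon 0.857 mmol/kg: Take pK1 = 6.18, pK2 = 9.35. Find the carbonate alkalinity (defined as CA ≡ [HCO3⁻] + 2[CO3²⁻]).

CA = [HCO3⁻] + 2[CO3²⁻] = (α₁ + 2α₂)·DIC
At pH 8.20: [H⁺]/K1 = 10^-2.02 = 0.0095499, K2/[H⁺] = 10^-1.15 = 0.070795
α₁ = 1/(1 + 0.0095499 + 0.070795) = 1/1.0803 = 0.9256; α₂ = α₁·K2/[H⁺] = 0.06553
α₁ + 2α₂ = 1.0567
CA = 1.0567 × 0.857 = 0.906 mmol/kg

CA = 0.906 mmol/kg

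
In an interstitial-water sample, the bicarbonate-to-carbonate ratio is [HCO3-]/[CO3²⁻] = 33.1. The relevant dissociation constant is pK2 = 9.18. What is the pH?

pH = 7.66

From K2 = [H⁺][CO3²⁻]/[HCO3-]:  pH = pK2 − log₁₀([HCO3-]/[CO3²⁻])
log₁₀(33.1) = +1.520
pH = 9.18 − (+1.520) = 7.66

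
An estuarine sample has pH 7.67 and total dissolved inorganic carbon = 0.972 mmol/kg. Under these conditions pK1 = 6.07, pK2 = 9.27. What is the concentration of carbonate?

[CO3²⁻] = 0.0232 mmol/kg

α₂ = 1 / (1 + [H⁺]/K2 + [H⁺]²/(K1K2)) = 1 / (1 + 10^+1.60 + 10^+0.00)
   = 1 / (1 + 39.811 + 1.0000) = 1/41.811 = 0.02392
[CO3²⁻] = α₂ × DIC = 0.02392 × 0.972 = 0.0232 mmol/kg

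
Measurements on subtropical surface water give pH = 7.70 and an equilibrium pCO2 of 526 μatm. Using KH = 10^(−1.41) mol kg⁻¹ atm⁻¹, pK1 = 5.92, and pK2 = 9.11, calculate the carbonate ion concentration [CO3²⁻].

[CO2*] = KH · pCO2 = 10^(−1.41) × 526×10^-6 = 2.046×10^-5 mol/kg
α₀ = 1/(1 + K1/[H⁺] + K1K2/[H⁺]²) = 1/(1 + 10^+1.78 + 10^+0.37) = 0.01572
DIC = [CO2*]/α₀ = 2.046×10^-5 / 0.01572 = 1.301 mmol/kg
[CO3²⁻] = α₂·DIC; α₂ = 0.03686, so [CO3²⁻] = 0.03686 × 1.301 = 0.0480 mmol/kg

[CO3²⁻] = 0.0480 mmol/kg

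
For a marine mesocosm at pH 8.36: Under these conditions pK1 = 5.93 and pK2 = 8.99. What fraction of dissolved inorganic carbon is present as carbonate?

α₂ = 1 / (1 + [H⁺]/K2 + [H⁺]²/(K1K2)) = 1 / (1 + 10^+0.63 + 10^-1.80)
   = 1 / (1 + 4.2658 + 0.015849) = 1/5.2816 = 0.1893

α₂ = 0.189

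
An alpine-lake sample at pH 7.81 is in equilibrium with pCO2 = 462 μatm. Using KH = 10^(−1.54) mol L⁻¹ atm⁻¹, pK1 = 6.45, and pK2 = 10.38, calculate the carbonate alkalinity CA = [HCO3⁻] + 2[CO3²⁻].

[CO2*] = KH · pCO2 = 10^(−1.54) × 462×10^-6 = 1.332×10^-5 mol/L
α₀ = 1/(1 + K1/[H⁺] + K1K2/[H⁺]²) = 1/(1 + 10^+1.36 + 10^-1.21) = 0.04172
DIC = [CO2*]/α₀ = 1.332×10^-5 / 0.04172 = 0.3194 mmol/L
CA = (α₁ + 2α₂)·DIC = (0.9557 + 2×0.002572) × 0.3194 = 0.307 mmol/L

CA = 0.307 mmol/L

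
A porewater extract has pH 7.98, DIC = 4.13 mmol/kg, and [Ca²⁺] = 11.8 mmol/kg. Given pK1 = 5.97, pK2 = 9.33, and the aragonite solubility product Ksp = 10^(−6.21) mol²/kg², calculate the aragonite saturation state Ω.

Ω = 3.35

α₂ = 1 / (1 + [H⁺]/K2 + [H⁺]²/(K1K2)) = 1 / (1 + 10^+1.35 + 10^-0.66)
   = 1 / (1 + 22.387 + 0.21878) = 1/23.606 = 0.04236
[CO3²⁻] = α₂ × DIC = 0.04236 × 4.13 = 0.1750 mmol/kg
Ksp = 10^(−6.21) = 6.166×10^-7
Ω = [Ca²⁺][CO3²⁻]/Ksp = (11.8×10^-3)(1.750×10^-4) / 6.166×10^-7 = 3.35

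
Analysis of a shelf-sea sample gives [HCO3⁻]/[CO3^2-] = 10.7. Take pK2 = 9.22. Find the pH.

pH = 8.19

From K2 = [H⁺][CO3^2-]/[HCO3⁻]:  pH = pK2 − log₁₀([HCO3⁻]/[CO3^2-])
log₁₀(10.7) = +1.029
pH = 9.22 − (+1.029) = 8.19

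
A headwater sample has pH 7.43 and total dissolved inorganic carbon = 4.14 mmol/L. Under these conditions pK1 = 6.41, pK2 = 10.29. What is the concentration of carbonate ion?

[CO3²⁻] = 5.21 μmol/L

α₂ = 1 / (1 + [H⁺]/K2 + [H⁺]²/(K1K2)) = 1 / (1 + 10^+2.86 + 10^+1.84)
   = 1 / (1 + 724.44 + 69.183) = 1/794.62 = 0.001258
[CO3²⁻] = α₂ × DIC = 0.001258 × 4.14 = 0.00521 mmol/L = 5.21 μmol/L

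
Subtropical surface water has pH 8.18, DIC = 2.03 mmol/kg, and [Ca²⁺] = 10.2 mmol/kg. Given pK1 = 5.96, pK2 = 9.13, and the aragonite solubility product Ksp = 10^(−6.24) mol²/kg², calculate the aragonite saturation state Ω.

Ω = 3.61

α₂ = 1 / (1 + [H⁺]/K2 + [H⁺]²/(K1K2)) = 1 / (1 + 10^+0.95 + 10^-1.27)
   = 1 / (1 + 8.9125 + 0.053703) = 1/9.9662 = 0.1003
[CO3²⁻] = α₂ × DIC = 0.1003 × 2.03 = 0.2037 mmol/kg
Ksp = 10^(−6.24) = 5.754×10^-7
Ω = [Ca²⁺][CO3²⁻]/Ksp = (10.2×10^-3)(2.037×10^-4) / 5.754×10^-7 = 3.61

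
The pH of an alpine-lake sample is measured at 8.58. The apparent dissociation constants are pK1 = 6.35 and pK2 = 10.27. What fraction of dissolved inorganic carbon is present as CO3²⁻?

α₂ = 1 / (1 + [H⁺]/K2 + [H⁺]²/(K1K2)) = 1 / (1 + 10^+1.69 + 10^-0.54)
   = 1 / (1 + 48.978 + 0.28840) = 1/50.266 = 0.01989

α₂ = 0.0199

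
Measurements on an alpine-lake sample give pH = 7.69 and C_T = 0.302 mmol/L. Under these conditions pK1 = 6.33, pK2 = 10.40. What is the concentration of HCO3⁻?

α₁ = 1 / (1 + [H⁺]/K1 + K2/[H⁺]) = 1 / (1 + 10^-1.36 + 10^-2.71)
   = 1 / (1 + 0.043652 + 0.0019498) = 1/1.0456 = 0.9564
[HCO3⁻] = α₁ × DIC = 0.9564 × 0.302 = 0.289 mmol/L

[HCO3⁻] = 0.289 mmol/L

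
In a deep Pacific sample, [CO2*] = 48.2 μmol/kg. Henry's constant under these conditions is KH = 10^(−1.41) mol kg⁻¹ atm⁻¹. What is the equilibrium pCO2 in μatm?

pCO2 = 1240 μatm

KH = 10^(−1.41) = 3.890×10^-2 mol kg⁻¹ atm⁻¹
pCO2 = [CO2*]/KH = 48.2×10^-6 / 3.890×10^-2 = 1.24×10^-3 atm = 1240 μatm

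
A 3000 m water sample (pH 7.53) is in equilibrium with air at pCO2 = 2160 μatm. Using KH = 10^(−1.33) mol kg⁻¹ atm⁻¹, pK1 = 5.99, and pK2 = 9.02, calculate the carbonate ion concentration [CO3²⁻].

[CO2*] = KH · pCO2 = 10^(−1.33) × 2160×10^-6 = 1.010×10^-4 mol/kg
α₀ = 1/(1 + K1/[H⁺] + K1K2/[H⁺]²) = 1/(1 + 10^+1.54 + 10^+0.05) = 0.02718
DIC = [CO2*]/α₀ = 1.010×10^-4 / 0.02718 = 3.717 mmol/kg
[CO3²⁻] = α₂·DIC; α₂ = 0.03049, so [CO3²⁻] = 0.03049 × 3.717 = 0.113 mmol/kg

[CO3²⁻] = 0.113 mmol/kg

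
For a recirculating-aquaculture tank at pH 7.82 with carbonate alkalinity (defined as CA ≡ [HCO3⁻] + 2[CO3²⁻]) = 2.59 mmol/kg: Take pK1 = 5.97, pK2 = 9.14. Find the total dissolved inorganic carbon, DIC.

CA = [HCO3⁻] + 2[CO3²⁻] = (α₁ + 2α₂)·DIC
At pH 7.82: [H⁺]/K1 = 10^-1.85 = 0.014125, K2/[H⁺] = 10^-1.32 = 0.047863
α₁ = 1/(1 + 0.014125 + 0.047863) = 1/1.0620 = 0.9416; α₂ = α₁·K2/[H⁺] = 0.04507
α₁ + 2α₂ = 1.0318
DIC = CA / (α₁ + 2α₂) = 2.59 / 1.0318 = 2.51 mmol/kg

DIC = 2.51 mmol/kg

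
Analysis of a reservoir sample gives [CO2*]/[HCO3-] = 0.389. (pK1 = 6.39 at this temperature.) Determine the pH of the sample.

pH = 6.80

From K1 = [H⁺][HCO3-]/[CO2*]:  pH = pK1 − log₁₀([CO2*]/[HCO3-])
log₁₀(0.389) = -0.410
pH = 6.39 − (-0.410) = 6.80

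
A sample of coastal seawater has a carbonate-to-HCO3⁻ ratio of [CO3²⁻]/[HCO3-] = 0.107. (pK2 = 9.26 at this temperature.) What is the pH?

pH = 8.29

From K2 = [H⁺][CO3²⁻]/[HCO3-]:  pH = pK2 + log₁₀([CO3²⁻]/[HCO3-])
log₁₀(0.107) = -0.971
pH = 9.26 + (-0.971) = 8.29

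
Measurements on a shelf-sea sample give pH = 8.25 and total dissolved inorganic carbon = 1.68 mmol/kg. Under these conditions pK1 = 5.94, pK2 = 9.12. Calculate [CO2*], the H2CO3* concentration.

[CO2*] = 7.22 μmol/kg

α₀ = 1 / (1 + K1/[H⁺] + K1K2/[H⁺]²) = 1 / (1 + 10^+2.31 + 10^+1.44)
   = 1 / (1 + 204.17 + 27.542) = 1/232.72 = 0.004297
[CO2*] = α₀ × DIC = 0.004297 × 1.68 = 0.00722 mmol/kg = 7.22 μmol/kg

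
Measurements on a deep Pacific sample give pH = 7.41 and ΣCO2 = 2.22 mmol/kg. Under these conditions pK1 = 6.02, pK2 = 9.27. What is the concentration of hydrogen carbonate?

α₁ = 1 / (1 + [H⁺]/K1 + K2/[H⁺]) = 1 / (1 + 10^-1.39 + 10^-1.86)
   = 1 / (1 + 0.040738 + 0.013804) = 1/1.0545 = 0.9483
[HCO3⁻] = α₁ × DIC = 0.9483 × 2.22 = 2.11 mmol/kg

[HCO3⁻] = 2.11 mmol/kg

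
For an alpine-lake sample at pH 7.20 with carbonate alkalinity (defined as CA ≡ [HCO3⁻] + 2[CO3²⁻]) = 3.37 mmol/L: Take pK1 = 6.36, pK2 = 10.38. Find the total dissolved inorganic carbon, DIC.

DIC = 3.85 mmol/L

CA = [HCO3⁻] + 2[CO3²⁻] = (α₁ + 2α₂)·DIC
At pH 7.20: [H⁺]/K1 = 10^-0.84 = 0.14454, K2/[H⁺] = 10^-3.18 = 0.00066069
α₁ = 1/(1 + 0.14454 + 0.00066069) = 1/1.1452 = 0.8732; α₂ = α₁·K2/[H⁺] = 0.0005769
α₁ + 2α₂ = 0.8744
DIC = CA / (α₁ + 2α₂) = 3.37 / 0.8744 = 3.85 mmol/L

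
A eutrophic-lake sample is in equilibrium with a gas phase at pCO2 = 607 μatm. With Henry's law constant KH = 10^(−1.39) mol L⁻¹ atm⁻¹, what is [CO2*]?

KH = 10^(−1.39) = 4.074×10^-2 mol L⁻¹ atm⁻¹
[CO2*] = KH · pCO2 = 4.074×10^-2 × 607×10^-6 atm = 2.47×10^-5 mol/L

[CO2*] = 24.7 μmol/L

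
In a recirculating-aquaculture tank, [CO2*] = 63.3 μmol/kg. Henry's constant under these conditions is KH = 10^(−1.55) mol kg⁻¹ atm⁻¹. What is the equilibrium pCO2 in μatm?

pCO2 = 2250 μatm

KH = 10^(−1.55) = 2.818×10^-2 mol kg⁻¹ atm⁻¹
pCO2 = [CO2*]/KH = 63.3×10^-6 / 2.818×10^-2 = 2.25×10^-3 atm = 2250 μatm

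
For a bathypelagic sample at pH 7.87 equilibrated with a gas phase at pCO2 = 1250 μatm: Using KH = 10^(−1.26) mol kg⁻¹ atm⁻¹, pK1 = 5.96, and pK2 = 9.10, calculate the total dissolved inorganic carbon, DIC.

[CO2*] = KH · pCO2 = 10^(−1.26) × 1250×10^-6 = 6.869×10^-5 mol/kg
α₀ = 1/(1 + K1/[H⁺] + K1K2/[H⁺]²) = 1/(1 + 10^+1.91 + 10^+0.68) = 0.01149
DIC = [CO2*]/α₀ = 6.869×10^-5 / 0.01149 = 5.98 mmol/kg

DIC = 5.98 mmol/kg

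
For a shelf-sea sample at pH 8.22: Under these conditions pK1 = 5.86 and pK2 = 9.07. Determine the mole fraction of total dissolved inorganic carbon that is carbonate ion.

α₂ = 0.123

α₂ = 1 / (1 + [H⁺]/K2 + [H⁺]²/(K1K2)) = 1 / (1 + 10^+0.85 + 10^-1.51)
   = 1 / (1 + 7.0795 + 0.030903) = 1/8.1104 = 0.1233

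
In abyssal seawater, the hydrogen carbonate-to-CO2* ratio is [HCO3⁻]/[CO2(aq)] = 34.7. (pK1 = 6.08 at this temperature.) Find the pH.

From K1 = [H⁺][HCO3⁻]/[CO2(aq)]:  pH = pK1 + log₁₀([HCO3⁻]/[CO2(aq)])
log₁₀(34.7) = +1.540
pH = 6.08 + (+1.540) = 7.62

pH = 7.62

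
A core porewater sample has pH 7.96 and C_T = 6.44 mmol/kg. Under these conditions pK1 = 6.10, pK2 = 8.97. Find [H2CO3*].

α₀ = 1 / (1 + K1/[H⁺] + K1K2/[H⁺]²) = 1 / (1 + 10^+1.86 + 10^+0.85)
   = 1 / (1 + 72.444 + 7.0795) = 1/80.523 = 0.01242
[CO2*] = α₀ × DIC = 0.01242 × 6.44 = 0.0800 mmol/kg

[CO2*] = 0.0800 mmol/kg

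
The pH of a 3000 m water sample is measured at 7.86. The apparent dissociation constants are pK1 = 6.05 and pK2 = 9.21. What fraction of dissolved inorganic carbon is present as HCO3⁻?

α₁ = 0.943

α₁ = 1 / (1 + [H⁺]/K1 + K2/[H⁺]) = 1 / (1 + 10^-1.81 + 10^-1.35)
   = 1 / (1 + 0.015488 + 0.044668) = 1/1.0602 = 0.9433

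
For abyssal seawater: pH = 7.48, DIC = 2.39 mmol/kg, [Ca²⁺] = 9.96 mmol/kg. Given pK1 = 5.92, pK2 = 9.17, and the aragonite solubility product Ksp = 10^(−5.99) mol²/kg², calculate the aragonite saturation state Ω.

α₂ = 1 / (1 + [H⁺]/K2 + [H⁺]²/(K1K2)) = 1 / (1 + 10^+1.69 + 10^+0.13)
   = 1 / (1 + 48.978 + 1.3490) = 1/51.327 = 0.01948
[CO3²⁻] = α₂ × DIC = 0.01948 × 2.39 = 0.04656 mmol/kg
Ksp = 10^(−5.99) = 1.023×10^-6
Ω = [Ca²⁺][CO3²⁻]/Ksp = (9.96×10^-3)(4.656×10^-5) / 1.023×10^-6 = 0.453

Ω = 0.453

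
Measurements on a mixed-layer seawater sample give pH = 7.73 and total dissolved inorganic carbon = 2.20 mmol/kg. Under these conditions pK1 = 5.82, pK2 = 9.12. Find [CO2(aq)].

α₀ = 1 / (1 + K1/[H⁺] + K1K2/[H⁺]²) = 1 / (1 + 10^+1.91 + 10^+0.52)
   = 1 / (1 + 81.283 + 3.3113) = 1/85.594 = 0.01168
[CO2*] = α₀ × DIC = 0.01168 × 2.20 = 0.0257 mmol/kg

[CO2*] = 0.0257 mmol/kg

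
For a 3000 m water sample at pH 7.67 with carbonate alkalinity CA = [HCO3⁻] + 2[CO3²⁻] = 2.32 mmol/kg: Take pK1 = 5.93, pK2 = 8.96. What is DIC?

CA = [HCO3⁻] + 2[CO3²⁻] = (α₁ + 2α₂)·DIC
At pH 7.67: [H⁺]/K1 = 10^-1.74 = 0.018197, K2/[H⁺] = 10^-1.29 = 0.051286
α₁ = 1/(1 + 0.018197 + 0.051286) = 1/1.0695 = 0.9350; α₂ = α₁·K2/[H⁺] = 0.04795
α₁ + 2α₂ = 1.0309
DIC = CA / (α₁ + 2α₂) = 2.32 / 1.0309 = 2.25 mmol/kg

DIC = 2.25 mmol/kg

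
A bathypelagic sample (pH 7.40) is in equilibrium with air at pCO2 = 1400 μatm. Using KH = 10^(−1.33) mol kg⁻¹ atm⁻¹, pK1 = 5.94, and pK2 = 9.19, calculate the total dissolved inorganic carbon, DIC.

[CO2*] = KH · pCO2 = 10^(−1.33) × 1400×10^-6 = 6.548×10^-5 mol/kg
α₀ = 1/(1 + K1/[H⁺] + K1K2/[H⁺]²) = 1/(1 + 10^+1.46 + 10^-0.33) = 0.03299
DIC = [CO2*]/α₀ = 6.548×10^-5 / 0.03299 = 1.98 mmol/kg

DIC = 1.98 mmol/kg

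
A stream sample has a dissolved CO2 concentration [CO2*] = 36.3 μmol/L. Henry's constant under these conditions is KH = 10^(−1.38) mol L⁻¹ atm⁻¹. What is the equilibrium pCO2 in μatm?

pCO2 = 871 μatm

KH = 10^(−1.38) = 4.169×10^-2 mol L⁻¹ atm⁻¹
pCO2 = [CO2*]/KH = 36.3×10^-6 / 4.169×10^-2 = 8.71×10^-4 atm = 871 μatm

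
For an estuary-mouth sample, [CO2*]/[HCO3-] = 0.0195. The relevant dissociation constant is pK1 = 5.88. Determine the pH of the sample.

pH = 7.59

From K1 = [H⁺][HCO3-]/[CO2*]:  pH = pK1 − log₁₀([CO2*]/[HCO3-])
log₁₀(0.0195) = -1.710
pH = 5.88 − (-1.710) = 7.59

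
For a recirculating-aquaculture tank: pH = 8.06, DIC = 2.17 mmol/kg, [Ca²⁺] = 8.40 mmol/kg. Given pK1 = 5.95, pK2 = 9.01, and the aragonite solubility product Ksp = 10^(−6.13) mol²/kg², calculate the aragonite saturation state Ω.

Ω = 2.46

α₂ = 1 / (1 + [H⁺]/K2 + [H⁺]²/(K1K2)) = 1 / (1 + 10^+0.95 + 10^-1.16)
   = 1 / (1 + 8.9125 + 0.069183) = 1/9.9817 = 0.1002
[CO3²⁻] = α₂ × DIC = 0.1002 × 2.17 = 0.2174 mmol/kg
Ksp = 10^(−6.13) = 7.413×10^-7
Ω = [Ca²⁺][CO3²⁻]/Ksp = (8.40×10^-3)(2.174×10^-4) / 7.413×10^-7 = 2.46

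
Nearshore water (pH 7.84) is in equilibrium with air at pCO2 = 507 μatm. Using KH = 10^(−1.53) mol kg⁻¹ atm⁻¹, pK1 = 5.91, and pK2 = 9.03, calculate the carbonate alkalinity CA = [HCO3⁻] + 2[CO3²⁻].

[CO2*] = KH · pCO2 = 10^(−1.53) × 507×10^-6 = 1.496×10^-5 mol/kg
α₀ = 1/(1 + K1/[H⁺] + K1K2/[H⁺]²) = 1/(1 + 10^+1.93 + 10^+0.74) = 0.01092
DIC = [CO2*]/α₀ = 1.496×10^-5 / 0.01092 = 1.371 mmol/kg
CA = (α₁ + 2α₂)·DIC = (0.9291 + 2×0.05999) × 1.371 = 1.44 mmol/kg

CA = 1.44 mmol/kg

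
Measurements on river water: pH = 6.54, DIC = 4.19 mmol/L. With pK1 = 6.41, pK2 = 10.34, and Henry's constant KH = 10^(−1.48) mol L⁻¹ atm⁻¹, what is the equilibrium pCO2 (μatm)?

α₀ = 1 / (1 + K1/[H⁺] + K1K2/[H⁺]²) = 1 / (1 + 10^+0.13 + 10^-3.67)
   = 1 / (1 + 1.3490 + 0.00021380) = 1/2.3492 = 0.4257
[CO2*] = α₀ × DIC = 0.4257 × 4.19 = 1.784 mmol/L
pCO2 = [CO2*]/KH = 1.784×10^-3 / 3.311×10^-2 = 5.39×10^4 μatm

pCO2 = 5.39×10^4 μatm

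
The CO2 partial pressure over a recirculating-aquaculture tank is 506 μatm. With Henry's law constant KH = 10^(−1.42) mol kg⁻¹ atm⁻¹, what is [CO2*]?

KH = 10^(−1.42) = 3.802×10^-2 mol kg⁻¹ atm⁻¹
[CO2*] = KH · pCO2 = 3.802×10^-2 × 506×10^-6 atm = 1.92×10^-5 mol/kg

[CO2*] = 19.2 μmol/kg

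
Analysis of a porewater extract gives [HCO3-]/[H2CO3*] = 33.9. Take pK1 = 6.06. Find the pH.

pH = 7.59

From K1 = [H⁺][HCO3-]/[H2CO3*]:  pH = pK1 + log₁₀([HCO3-]/[H2CO3*])
log₁₀(33.9) = +1.530
pH = 6.06 + (+1.530) = 7.59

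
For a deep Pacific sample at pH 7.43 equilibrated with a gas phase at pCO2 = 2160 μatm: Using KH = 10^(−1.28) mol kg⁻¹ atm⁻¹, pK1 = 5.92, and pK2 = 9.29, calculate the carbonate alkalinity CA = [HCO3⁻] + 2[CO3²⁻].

[CO2*] = KH · pCO2 = 10^(−1.28) × 2160×10^-6 = 1.134×10^-4 mol/kg
α₀ = 1/(1 + K1/[H⁺] + K1K2/[H⁺]²) = 1/(1 + 10^+1.51 + 10^-0.35) = 0.02958
DIC = [CO2*]/α₀ = 1.134×10^-4 / 0.02958 = 3.832 mmol/kg
CA = (α₁ + 2α₂)·DIC = (0.9572 + 2×0.01321) × 3.832 = 3.77 mmol/kg

CA = 3.77 mmol/kg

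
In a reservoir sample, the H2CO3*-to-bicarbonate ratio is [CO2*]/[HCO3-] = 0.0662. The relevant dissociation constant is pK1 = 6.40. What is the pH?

pH = 7.58

From K1 = [H⁺][HCO3-]/[CO2*]:  pH = pK1 − log₁₀([CO2*]/[HCO3-])
log₁₀(0.0662) = -1.179
pH = 6.40 − (-1.179) = 7.58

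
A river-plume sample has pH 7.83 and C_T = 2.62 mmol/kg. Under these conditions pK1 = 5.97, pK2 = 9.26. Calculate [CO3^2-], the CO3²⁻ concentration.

[CO3²⁻] = 0.0926 mmol/kg

α₂ = 1 / (1 + [H⁺]/K2 + [H⁺]²/(K1K2)) = 1 / (1 + 10^+1.43 + 10^-0.43)
   = 1 / (1 + 26.915 + 0.37154) = 1/28.287 = 0.03535
[CO3²⁻] = α₂ × DIC = 0.03535 × 2.62 = 0.0926 mmol/kg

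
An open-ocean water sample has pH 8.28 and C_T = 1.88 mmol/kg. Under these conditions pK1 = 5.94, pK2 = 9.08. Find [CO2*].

[CO2*] = 7.39 μmol/kg

α₀ = 1 / (1 + K1/[H⁺] + K1K2/[H⁺]²) = 1 / (1 + 10^+2.34 + 10^+1.54)
   = 1 / (1 + 218.78 + 34.674) = 1/254.45 = 0.003930
[CO2*] = α₀ × DIC = 0.003930 × 1.88 = 0.00739 mmol/kg = 7.39 μmol/kg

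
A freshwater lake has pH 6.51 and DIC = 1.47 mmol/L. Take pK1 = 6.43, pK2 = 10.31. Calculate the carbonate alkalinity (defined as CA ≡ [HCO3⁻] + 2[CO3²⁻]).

CA = [HCO3⁻] + 2[CO3²⁻] = (α₁ + 2α₂)·DIC
At pH 6.51: [H⁺]/K1 = 10^-0.08 = 0.83176, K2/[H⁺] = 10^-3.80 = 0.00015849
α₁ = 1/(1 + 0.83176 + 0.00015849) = 1/1.8319 = 0.5459; α₂ = α₁·K2/[H⁺] = 8.652×10^-5
α₁ + 2α₂ = 0.5460
CA = 0.5460 × 1.47 = 0.803 mmol/L

CA = 0.803 mmol/L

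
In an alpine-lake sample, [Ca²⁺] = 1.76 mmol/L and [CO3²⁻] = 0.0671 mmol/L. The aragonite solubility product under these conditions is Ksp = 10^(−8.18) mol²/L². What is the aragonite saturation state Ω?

Ω = 17.9

Ksp = 10^(−8.18) = 6.607×10^-9
Ω = [Ca²⁺][CO3²⁻]/Ksp = (1.76×10^-3)(0.0671×10^-3) / 6.607×10^-9 = 17.9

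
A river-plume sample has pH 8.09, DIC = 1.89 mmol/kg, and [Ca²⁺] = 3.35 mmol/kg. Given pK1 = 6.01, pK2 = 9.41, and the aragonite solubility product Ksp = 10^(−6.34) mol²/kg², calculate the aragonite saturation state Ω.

α₂ = 1 / (1 + [H⁺]/K2 + [H⁺]²/(K1K2)) = 1 / (1 + 10^+1.32 + 10^-0.76)
   = 1 / (1 + 20.893 + 0.17378) = 1/22.067 = 0.04532
[CO3²⁻] = α₂ × DIC = 0.04532 × 1.89 = 0.08565 mmol/kg
Ksp = 10^(−6.34) = 4.571×10^-7
Ω = [Ca²⁺][CO3²⁻]/Ksp = (3.35×10^-3)(8.565×10^-5) / 4.571×10^-7 = 0.628

Ω = 0.628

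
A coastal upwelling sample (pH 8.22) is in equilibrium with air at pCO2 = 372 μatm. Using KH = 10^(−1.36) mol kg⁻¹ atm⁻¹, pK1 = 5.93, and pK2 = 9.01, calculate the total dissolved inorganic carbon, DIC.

DIC = 3.70 mmol/kg

[CO2*] = KH · pCO2 = 10^(−1.36) × 372×10^-6 = 1.624×10^-5 mol/kg
α₀ = 1/(1 + K1/[H⁺] + K1K2/[H⁺]²) = 1/(1 + 10^+2.29 + 10^+1.50) = 0.004394
DIC = [CO2*]/α₀ = 1.624×10^-5 / 0.004394 = 3.70 mmol/kg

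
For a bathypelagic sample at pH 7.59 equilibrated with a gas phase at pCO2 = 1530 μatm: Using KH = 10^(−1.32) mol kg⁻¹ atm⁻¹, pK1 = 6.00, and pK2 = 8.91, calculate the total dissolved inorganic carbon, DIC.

DIC = 3.06 mmol/kg

[CO2*] = KH · pCO2 = 10^(−1.32) × 1530×10^-6 = 7.323×10^-5 mol/kg
α₀ = 1/(1 + K1/[H⁺] + K1K2/[H⁺]²) = 1/(1 + 10^+1.59 + 10^+0.27) = 0.02394
DIC = [CO2*]/α₀ = 7.323×10^-5 / 0.02394 = 3.06 mmol/kg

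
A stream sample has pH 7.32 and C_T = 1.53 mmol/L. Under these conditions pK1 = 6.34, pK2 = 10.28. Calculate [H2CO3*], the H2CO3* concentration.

[CO2*] = 0.145 mmol/L

α₀ = 1 / (1 + K1/[H⁺] + K1K2/[H⁺]²) = 1 / (1 + 10^+0.98 + 10^-1.98)
   = 1 / (1 + 9.5499 + 0.010471) = 1/10.560 = 0.09469
[CO2*] = α₀ × DIC = 0.09469 × 1.53 = 0.145 mmol/L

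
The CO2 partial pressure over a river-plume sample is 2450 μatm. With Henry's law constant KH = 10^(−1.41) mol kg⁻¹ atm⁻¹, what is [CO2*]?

[CO2*] = 95.3 μmol/kg

KH = 10^(−1.41) = 3.890×10^-2 mol kg⁻¹ atm⁻¹
[CO2*] = KH · pCO2 = 3.890×10^-2 × 2450×10^-6 atm = 9.53×10^-5 mol/kg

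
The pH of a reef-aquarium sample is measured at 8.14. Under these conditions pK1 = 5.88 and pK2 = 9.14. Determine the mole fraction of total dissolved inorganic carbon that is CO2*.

α₀ = 1 / (1 + K1/[H⁺] + K1K2/[H⁺]²) = 1 / (1 + 10^+2.26 + 10^+1.26)
   = 1 / (1 + 181.97 + 18.197) = 1/201.17 = 0.004971

α₀ = 0.00497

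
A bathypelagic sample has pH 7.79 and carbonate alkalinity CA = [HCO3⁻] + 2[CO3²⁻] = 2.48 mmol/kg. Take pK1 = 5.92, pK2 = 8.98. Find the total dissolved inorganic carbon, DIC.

DIC = 2.37 mmol/kg

CA = [HCO3⁻] + 2[CO3²⁻] = (α₁ + 2α₂)·DIC
At pH 7.79: [H⁺]/K1 = 10^-1.87 = 0.013490, K2/[H⁺] = 10^-1.19 = 0.064565
α₁ = 1/(1 + 0.013490 + 0.064565) = 1/1.0781 = 0.9276; α₂ = α₁·K2/[H⁺] = 0.05989
α₁ + 2α₂ = 1.0474
DIC = CA / (α₁ + 2α₂) = 2.48 / 1.0474 = 2.37 mmol/kg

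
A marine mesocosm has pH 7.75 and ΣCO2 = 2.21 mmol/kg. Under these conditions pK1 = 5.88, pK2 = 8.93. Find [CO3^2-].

α₂ = 1 / (1 + [H⁺]/K2 + [H⁺]²/(K1K2)) = 1 / (1 + 10^+1.18 + 10^-0.69)
   = 1 / (1 + 15.136 + 0.20417) = 1/16.340 = 0.06120
[CO3²⁻] = α₂ × DIC = 0.06120 × 2.21 = 0.135 mmol/kg

[CO3²⁻] = 0.135 mmol/kg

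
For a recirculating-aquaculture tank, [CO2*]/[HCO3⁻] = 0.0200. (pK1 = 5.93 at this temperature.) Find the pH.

pH = 7.63

From K1 = [H⁺][HCO3⁻]/[CO2*]:  pH = pK1 − log₁₀([CO2*]/[HCO3⁻])
log₁₀(0.0200) = -1.699
pH = 5.93 − (-1.699) = 7.63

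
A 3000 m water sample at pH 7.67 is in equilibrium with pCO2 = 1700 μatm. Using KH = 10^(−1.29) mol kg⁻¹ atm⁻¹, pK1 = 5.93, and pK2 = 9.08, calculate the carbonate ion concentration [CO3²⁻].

[CO2*] = KH · pCO2 = 10^(−1.29) × 1700×10^-6 = 8.719×10^-5 mol/kg
α₀ = 1/(1 + K1/[H⁺] + K1K2/[H⁺]²) = 1/(1 + 10^+1.74 + 10^+0.33) = 0.01721
DIC = [CO2*]/α₀ = 8.719×10^-5 / 0.01721 = 5.065 mmol/kg
[CO3²⁻] = α₂·DIC; α₂ = 0.03680, so [CO3²⁻] = 0.03680 × 5.065 = 0.186 mmol/kg

[CO3²⁻] = 0.186 mmol/kg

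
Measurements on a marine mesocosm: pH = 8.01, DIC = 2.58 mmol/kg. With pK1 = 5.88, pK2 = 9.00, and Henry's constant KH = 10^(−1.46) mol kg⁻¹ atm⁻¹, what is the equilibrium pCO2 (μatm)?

α₀ = 1 / (1 + K1/[H⁺] + K1K2/[H⁺]²) = 1 / (1 + 10^+2.13 + 10^+1.14)
   = 1 / (1 + 134.90 + 13.804) = 1/149.70 = 0.006680
[CO2*] = α₀ × DIC = 0.006680 × 2.58 = 0.01723 mmol/kg = 17.23 μmol/kg
pCO2 = [CO2*]/KH = 1.723×10^-5 / 3.467×10^-2 = 497 μatm

pCO2 = 497 μatm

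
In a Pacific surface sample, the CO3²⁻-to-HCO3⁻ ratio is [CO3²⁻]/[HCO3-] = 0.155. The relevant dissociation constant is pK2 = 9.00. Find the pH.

From K2 = [H⁺][CO3²⁻]/[HCO3-]:  pH = pK2 + log₁₀([CO3²⁻]/[HCO3-])
log₁₀(0.155) = -0.810
pH = 9.00 + (-0.810) = 8.19

pH = 8.19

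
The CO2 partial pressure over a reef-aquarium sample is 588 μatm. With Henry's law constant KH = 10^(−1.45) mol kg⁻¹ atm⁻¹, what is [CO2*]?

[CO2*] = 20.9 μmol/kg

KH = 10^(−1.45) = 3.548×10^-2 mol kg⁻¹ atm⁻¹
[CO2*] = KH · pCO2 = 3.548×10^-2 × 588×10^-6 atm = 2.09×10^-5 mol/kg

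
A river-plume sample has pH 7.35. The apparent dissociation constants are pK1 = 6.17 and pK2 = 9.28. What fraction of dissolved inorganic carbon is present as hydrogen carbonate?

α₁ = 1 / (1 + [H⁺]/K1 + K2/[H⁺]) = 1 / (1 + 10^-1.18 + 10^-1.93)
   = 1 / (1 + 0.066069 + 0.011749) = 1/1.0778 = 0.9278

α₁ = 0.928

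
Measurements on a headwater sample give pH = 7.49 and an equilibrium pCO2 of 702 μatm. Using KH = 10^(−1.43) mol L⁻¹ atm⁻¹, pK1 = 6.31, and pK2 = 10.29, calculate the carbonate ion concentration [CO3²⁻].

[CO3²⁻] = 0.626 μmol/L

[CO2*] = KH · pCO2 = 10^(−1.43) × 702×10^-6 = 2.608×10^-5 mol/L
α₀ = 1/(1 + K1/[H⁺] + K1K2/[H⁺]²) = 1/(1 + 10^+1.18 + 10^-1.62) = 0.06188
DIC = [CO2*]/α₀ = 2.608×10^-5 / 0.06188 = 0.4215 mmol/L
[CO3²⁻] = α₂·DIC; α₂ = 0.001484, so [CO3²⁻] = 0.001484 × 0.4215 = 0.000626 mmol/L = 0.626 μmol/L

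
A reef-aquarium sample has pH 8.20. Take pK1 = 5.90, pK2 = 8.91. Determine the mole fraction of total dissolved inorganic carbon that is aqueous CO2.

α₀ = 1 / (1 + K1/[H⁺] + K1K2/[H⁺]²) = 1 / (1 + 10^+2.30 + 10^+1.59)
   = 1 / (1 + 199.53 + 38.905) = 1/239.43 = 0.004177

α₀ = 0.00418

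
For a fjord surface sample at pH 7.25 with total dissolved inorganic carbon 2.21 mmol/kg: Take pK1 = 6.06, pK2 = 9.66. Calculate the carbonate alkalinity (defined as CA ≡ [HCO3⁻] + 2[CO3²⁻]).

CA = 2.08 mmol/kg

CA = [HCO3⁻] + 2[CO3²⁻] = (α₁ + 2α₂)·DIC
At pH 7.25: [H⁺]/K1 = 10^-1.19 = 0.064565, K2/[H⁺] = 10^-2.41 = 0.0038905
α₁ = 1/(1 + 0.064565 + 0.0038905) = 1/1.0685 = 0.9359; α₂ = α₁·K2/[H⁺] = 0.003641
α₁ + 2α₂ = 0.9432
CA = 0.9432 × 2.21 = 2.08 mmol/kg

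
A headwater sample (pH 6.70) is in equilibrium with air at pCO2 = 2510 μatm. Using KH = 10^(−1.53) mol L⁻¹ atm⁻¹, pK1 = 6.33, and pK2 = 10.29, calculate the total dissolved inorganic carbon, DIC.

DIC = 0.248 mmol/L

[CO2*] = KH · pCO2 = 10^(−1.53) × 2510×10^-6 = 7.408×10^-5 mol/L
α₀ = 1/(1 + K1/[H⁺] + K1K2/[H⁺]²) = 1/(1 + 10^+0.37 + 10^-3.22) = 0.2990
DIC = [CO2*]/α₀ = 7.408×10^-5 / 0.2990 = 0.248 mmol/L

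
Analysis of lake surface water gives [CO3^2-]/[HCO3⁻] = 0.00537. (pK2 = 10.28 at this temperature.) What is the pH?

pH = 8.01

From K2 = [H⁺][CO3^2-]/[HCO3⁻]:  pH = pK2 + log₁₀([CO3^2-]/[HCO3⁻])
log₁₀(0.00537) = -2.270
pH = 10.28 + (-2.270) = 8.01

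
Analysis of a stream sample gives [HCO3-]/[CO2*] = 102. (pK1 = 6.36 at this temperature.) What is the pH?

From K1 = [H⁺][HCO3-]/[CO2*]:  pH = pK1 + log₁₀([HCO3-]/[CO2*])
log₁₀(102) = +2.009
pH = 6.36 + (+2.009) = 8.37

pH = 8.37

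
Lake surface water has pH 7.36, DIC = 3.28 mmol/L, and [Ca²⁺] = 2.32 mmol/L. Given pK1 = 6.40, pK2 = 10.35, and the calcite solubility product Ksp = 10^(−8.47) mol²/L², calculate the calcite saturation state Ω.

Ω = 2.07

α₂ = 1 / (1 + [H⁺]/K2 + [H⁺]²/(K1K2)) = 1 / (1 + 10^+2.99 + 10^+2.03)
   = 1 / (1 + 977.24 + 107.15) = 1/1085.4 = 0.0009213
[CO3²⁻] = α₂ × DIC = 0.0009213 × 3.28 = 0.003022 mmol/L = 3.022 μmol/L
Ksp = 10^(−8.47) = 3.388×10^-9
Ω = [Ca²⁺][CO3²⁻]/Ksp = (2.32×10^-3)(3.022×10^-6) / 3.388×10^-9 = 2.07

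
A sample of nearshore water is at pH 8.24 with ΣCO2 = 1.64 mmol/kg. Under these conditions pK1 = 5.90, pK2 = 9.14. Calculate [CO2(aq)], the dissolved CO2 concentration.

[CO2*] = 6.63 μmol/kg

α₀ = 1 / (1 + K1/[H⁺] + K1K2/[H⁺]²) = 1 / (1 + 10^+2.34 + 10^+1.44)
   = 1 / (1 + 218.78 + 27.542) = 1/247.32 = 0.004043
[CO2*] = α₀ × DIC = 0.004043 × 1.64 = 0.00663 mmol/kg = 6.63 μmol/kg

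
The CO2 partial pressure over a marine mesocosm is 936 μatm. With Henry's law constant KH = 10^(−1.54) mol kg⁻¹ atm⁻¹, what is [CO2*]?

KH = 10^(−1.54) = 2.884×10^-2 mol kg⁻¹ atm⁻¹
[CO2*] = KH · pCO2 = 2.884×10^-2 × 936×10^-6 atm = 2.70×10^-5 mol/kg

[CO2*] = 27.0 μmol/kg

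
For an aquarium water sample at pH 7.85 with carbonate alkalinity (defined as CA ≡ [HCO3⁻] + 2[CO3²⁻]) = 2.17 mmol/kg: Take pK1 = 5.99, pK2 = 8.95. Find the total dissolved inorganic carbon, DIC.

CA = [HCO3⁻] + 2[CO3²⁻] = (α₁ + 2α₂)·DIC
At pH 7.85: [H⁺]/K1 = 10^-1.86 = 0.013804, K2/[H⁺] = 10^-1.10 = 0.079433
α₁ = 1/(1 + 0.013804 + 0.079433) = 1/1.0932 = 0.9147; α₂ = α₁·K2/[H⁺] = 0.07266
α₁ + 2α₂ = 1.0600
DIC = CA / (α₁ + 2α₂) = 2.17 / 1.0600 = 2.05 mmol/kg

DIC = 2.05 mmol/kg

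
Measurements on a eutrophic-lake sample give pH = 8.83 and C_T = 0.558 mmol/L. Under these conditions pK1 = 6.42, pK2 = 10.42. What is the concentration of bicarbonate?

α₁ = 1 / (1 + [H⁺]/K1 + K2/[H⁺]) = 1 / (1 + 10^-2.41 + 10^-1.59)
   = 1 / (1 + 0.0038905 + 0.025704) = 1/1.0296 = 0.9713
[HCO3⁻] = α₁ × DIC = 0.9713 × 0.558 = 0.542 mmol/L

[HCO3⁻] = 0.542 mmol/L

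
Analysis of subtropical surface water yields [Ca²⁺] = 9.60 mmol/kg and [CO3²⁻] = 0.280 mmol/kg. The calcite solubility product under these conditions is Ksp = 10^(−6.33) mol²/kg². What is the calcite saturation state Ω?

Ω = 5.75

Ksp = 10^(−6.33) = 4.677×10^-7
Ω = [Ca²⁺][CO3²⁻]/Ksp = (9.60×10^-3)(0.280×10^-3) / 4.677×10^-7 = 5.75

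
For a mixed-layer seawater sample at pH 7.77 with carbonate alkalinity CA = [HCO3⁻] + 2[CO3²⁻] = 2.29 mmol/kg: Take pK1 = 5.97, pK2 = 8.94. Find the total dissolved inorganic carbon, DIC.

DIC = 2.19 mmol/kg

CA = [HCO3⁻] + 2[CO3²⁻] = (α₁ + 2α₂)·DIC
At pH 7.77: [H⁺]/K1 = 10^-1.80 = 0.015849, K2/[H⁺] = 10^-1.17 = 0.067608
α₁ = 1/(1 + 0.015849 + 0.067608) = 1/1.0835 = 0.9230; α₂ = α₁·K2/[H⁺] = 0.06240
α₁ + 2α₂ = 1.0478
DIC = CA / (α₁ + 2α₂) = 2.29 / 1.0478 = 2.19 mmol/kg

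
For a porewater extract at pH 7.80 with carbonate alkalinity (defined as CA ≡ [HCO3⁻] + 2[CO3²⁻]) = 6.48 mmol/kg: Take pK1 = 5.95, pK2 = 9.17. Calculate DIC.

DIC = 6.31 mmol/kg

CA = [HCO3⁻] + 2[CO3²⁻] = (α₁ + 2α₂)·DIC
At pH 7.80: [H⁺]/K1 = 10^-1.85 = 0.014125, K2/[H⁺] = 10^-1.37 = 0.042658
α₁ = 1/(1 + 0.014125 + 0.042658) = 1/1.0568 = 0.9463; α₂ = α₁·K2/[H⁺] = 0.04037
α₁ + 2α₂ = 1.0270
DIC = CA / (α₁ + 2α₂) = 6.48 / 1.0270 = 6.31 mmol/kg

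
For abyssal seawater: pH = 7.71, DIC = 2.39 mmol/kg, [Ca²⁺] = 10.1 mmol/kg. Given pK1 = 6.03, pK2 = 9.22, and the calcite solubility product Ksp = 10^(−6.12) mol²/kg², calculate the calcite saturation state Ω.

Ω = 0.935

α₂ = 1 / (1 + [H⁺]/K2 + [H⁺]²/(K1K2)) = 1 / (1 + 10^+1.51 + 10^-0.17)
   = 1 / (1 + 32.359 + 0.67608) = 1/34.035 = 0.02938
[CO3²⁻] = α₂ × DIC = 0.02938 × 2.39 = 0.07022 mmol/kg
Ksp = 10^(−6.12) = 7.586×10^-7
Ω = [Ca²⁺][CO3²⁻]/Ksp = (10.1×10^-3)(7.022×10^-5) / 7.586×10^-7 = 0.935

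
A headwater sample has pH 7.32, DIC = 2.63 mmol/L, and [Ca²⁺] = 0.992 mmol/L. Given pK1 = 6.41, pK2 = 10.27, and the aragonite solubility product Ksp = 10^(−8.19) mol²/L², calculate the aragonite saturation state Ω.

Ω = 0.403

α₂ = 1 / (1 + [H⁺]/K2 + [H⁺]²/(K1K2)) = 1 / (1 + 10^+2.95 + 10^+2.04)
   = 1 / (1 + 891.25 + 109.65) = 1/1001.9 = 0.0009981
[CO3²⁻] = α₂ × DIC = 0.0009981 × 2.63 = 0.002625 mmol/L = 2.625 μmol/L
Ksp = 10^(−8.19) = 6.457×10^-9
Ω = [Ca²⁺][CO3²⁻]/Ksp = (0.992×10^-3)(2.625×10^-6) / 6.457×10^-9 = 0.403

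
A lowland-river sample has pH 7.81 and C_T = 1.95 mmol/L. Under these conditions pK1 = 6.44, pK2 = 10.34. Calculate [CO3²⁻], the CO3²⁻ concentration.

[CO3²⁻] = 5.50 μmol/L

α₂ = 1 / (1 + [H⁺]/K2 + [H⁺]²/(K1K2)) = 1 / (1 + 10^+2.53 + 10^+1.16)
   = 1 / (1 + 338.84 + 14.454) = 1/354.30 = 0.002822
[CO3²⁻] = α₂ × DIC = 0.002822 × 1.95 = 0.00550 mmol/L = 5.50 μmol/L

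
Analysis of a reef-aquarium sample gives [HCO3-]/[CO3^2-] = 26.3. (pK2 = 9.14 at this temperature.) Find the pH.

pH = 7.72

From K2 = [H⁺][CO3^2-]/[HCO3-]:  pH = pK2 − log₁₀([HCO3-]/[CO3^2-])
log₁₀(26.3) = +1.420
pH = 9.14 − (+1.420) = 7.72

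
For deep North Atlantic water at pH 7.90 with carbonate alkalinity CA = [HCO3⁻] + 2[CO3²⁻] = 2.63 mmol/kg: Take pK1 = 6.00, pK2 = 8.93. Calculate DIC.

CA = [HCO3⁻] + 2[CO3²⁻] = (α₁ + 2α₂)·DIC
At pH 7.90: [H⁺]/K1 = 10^-1.90 = 0.012589, K2/[H⁺] = 10^-1.03 = 0.093325
α₁ = 1/(1 + 0.012589 + 0.093325) = 1/1.1059 = 0.9042; α₂ = α₁·K2/[H⁺] = 0.08439
α₁ + 2α₂ = 1.0730
DIC = CA / (α₁ + 2α₂) = 2.63 / 1.0730 = 2.45 mmol/kg

DIC = 2.45 mmol/kg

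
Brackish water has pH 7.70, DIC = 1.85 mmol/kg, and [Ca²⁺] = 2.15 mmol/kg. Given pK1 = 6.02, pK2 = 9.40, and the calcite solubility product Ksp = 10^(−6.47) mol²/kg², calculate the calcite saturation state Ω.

Ω = 0.225

α₂ = 1 / (1 + [H⁺]/K2 + [H⁺]²/(K1K2)) = 1 / (1 + 10^+1.70 + 10^+0.02)
   = 1 / (1 + 50.119 + 1.0471) = 1/52.166 = 0.01917
[CO3²⁻] = α₂ × DIC = 0.01917 × 1.85 = 0.03546 mmol/kg
Ksp = 10^(−6.47) = 3.388×10^-7
Ω = [Ca²⁺][CO3²⁻]/Ksp = (2.15×10^-3)(3.546×10^-5) / 3.388×10^-7 = 0.225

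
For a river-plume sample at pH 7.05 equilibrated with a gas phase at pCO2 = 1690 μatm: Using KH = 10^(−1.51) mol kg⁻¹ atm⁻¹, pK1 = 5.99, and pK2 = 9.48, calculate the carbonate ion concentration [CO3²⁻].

[CO2*] = KH · pCO2 = 10^(−1.51) × 1690×10^-6 = 5.223×10^-5 mol/kg
α₀ = 1/(1 + K1/[H⁺] + K1K2/[H⁺]²) = 1/(1 + 10^+1.06 + 10^-1.37) = 0.07985
DIC = [CO2*]/α₀ = 5.223×10^-5 / 0.07985 = 0.6541 mmol/kg
[CO3²⁻] = α₂·DIC; α₂ = 0.003406, so [CO3²⁻] = 0.003406 × 0.6541 = 0.00223 mmol/kg = 2.23 μmol/kg

[CO3²⁻] = 2.23 μmol/kg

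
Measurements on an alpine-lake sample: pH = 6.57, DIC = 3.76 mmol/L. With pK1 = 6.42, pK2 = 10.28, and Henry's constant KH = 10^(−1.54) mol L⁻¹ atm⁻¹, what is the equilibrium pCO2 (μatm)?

pCO2 = 5.40×10^4 μatm

α₀ = 1 / (1 + K1/[H⁺] + K1K2/[H⁺]²) = 1 / (1 + 10^+0.15 + 10^-3.56)
   = 1 / (1 + 1.4125 + 0.00027542) = 1/2.4128 = 0.4145
[CO2*] = α₀ × DIC = 0.4145 × 3.76 = 1.558 mmol/L
pCO2 = [CO2*]/KH = 1.558×10^-3 / 2.884×10^-2 = 5.40×10^4 μatm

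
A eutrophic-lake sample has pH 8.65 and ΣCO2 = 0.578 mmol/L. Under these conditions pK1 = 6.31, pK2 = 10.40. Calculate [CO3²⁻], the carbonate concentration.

[CO3²⁻] = 10.1 μmol/L

α₂ = 1 / (1 + [H⁺]/K2 + [H⁺]²/(K1K2)) = 1 / (1 + 10^+1.75 + 10^-0.59)
   = 1 / (1 + 56.234 + 0.25704) = 1/57.491 = 0.01739
[CO3²⁻] = α₂ × DIC = 0.01739 × 0.578 = 0.0101 mmol/L = 10.1 μmol/L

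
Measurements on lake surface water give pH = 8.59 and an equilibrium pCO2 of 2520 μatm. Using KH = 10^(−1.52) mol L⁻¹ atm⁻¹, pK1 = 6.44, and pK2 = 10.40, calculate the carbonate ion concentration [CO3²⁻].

[CO2*] = KH · pCO2 = 10^(−1.52) × 2520×10^-6 = 7.610×10^-5 mol/L
α₀ = 1/(1 + K1/[H⁺] + K1K2/[H⁺]²) = 1/(1 + 10^+2.15 + 10^+0.34) = 0.006923
DIC = [CO2*]/α₀ = 7.610×10^-5 / 0.006923 = 10.99 mmol/L
[CO3²⁻] = α₂·DIC; α₂ = 0.01515, so [CO3²⁻] = 0.01515 × 10.99 = 0.166 mmol/L

[CO3²⁻] = 0.166 mmol/L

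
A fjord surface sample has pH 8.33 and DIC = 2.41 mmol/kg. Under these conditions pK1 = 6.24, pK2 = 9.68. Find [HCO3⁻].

[HCO3⁻] = 2.29 mmol/kg

α₁ = 1 / (1 + [H⁺]/K1 + K2/[H⁺]) = 1 / (1 + 10^-2.09 + 10^-1.35)
   = 1 / (1 + 0.0081283 + 0.044668) = 1/1.0528 = 0.9499
[HCO3⁻] = α₁ × DIC = 0.9499 × 2.41 = 2.29 mmol/kg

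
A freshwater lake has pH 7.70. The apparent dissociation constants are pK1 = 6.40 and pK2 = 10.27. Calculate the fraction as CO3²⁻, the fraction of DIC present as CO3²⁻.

α₂ = 0.00256

α₂ = 1 / (1 + [H⁺]/K2 + [H⁺]²/(K1K2)) = 1 / (1 + 10^+2.57 + 10^+1.27)
   = 1 / (1 + 371.54 + 18.621) = 1/391.16 = 0.002557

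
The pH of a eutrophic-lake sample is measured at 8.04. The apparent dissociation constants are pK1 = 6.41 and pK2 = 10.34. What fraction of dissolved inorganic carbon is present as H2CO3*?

α₀ = 1 / (1 + K1/[H⁺] + K1K2/[H⁺]²) = 1 / (1 + 10^+1.63 + 10^-0.67)
   = 1 / (1 + 42.658 + 0.21380) = 1/43.872 = 0.02279

α₀ = 0.0228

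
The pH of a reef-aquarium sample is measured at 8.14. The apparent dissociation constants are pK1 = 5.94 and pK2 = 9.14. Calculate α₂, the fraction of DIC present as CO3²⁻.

α₂ = 1 / (1 + [H⁺]/K2 + [H⁺]²/(K1K2)) = 1 / (1 + 10^+1.00 + 10^-1.20)
   = 1 / (1 + 10.000 + 0.063096) = 1/11.063 = 0.09039

α₂ = 0.0904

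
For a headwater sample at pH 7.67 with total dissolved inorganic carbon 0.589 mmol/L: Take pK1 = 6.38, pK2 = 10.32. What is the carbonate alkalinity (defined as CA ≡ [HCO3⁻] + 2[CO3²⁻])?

CA = [HCO3⁻] + 2[CO3²⁻] = (α₁ + 2α₂)·DIC
At pH 7.67: [H⁺]/K1 = 10^-1.29 = 0.051286, K2/[H⁺] = 10^-2.65 = 0.0022387
α₁ = 1/(1 + 0.051286 + 0.0022387) = 1/1.0535 = 0.9492; α₂ = α₁·K2/[H⁺] = 0.002125
α₁ + 2α₂ = 0.9534
CA = 0.9534 × 0.589 = 0.562 mmol/L

CA = 0.562 mmol/L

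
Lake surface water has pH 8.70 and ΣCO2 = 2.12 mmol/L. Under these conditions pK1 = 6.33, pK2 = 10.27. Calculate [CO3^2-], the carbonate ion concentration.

[CO3²⁻] = 0.0553 mmol/L

α₂ = 1 / (1 + [H⁺]/K2 + [H⁺]²/(K1K2)) = 1 / (1 + 10^+1.57 + 10^-0.80)
   = 1 / (1 + 37.154 + 0.15849) = 1/38.312 = 0.02610
[CO3²⁻] = α₂ × DIC = 0.02610 × 2.12 = 0.0553 mmol/L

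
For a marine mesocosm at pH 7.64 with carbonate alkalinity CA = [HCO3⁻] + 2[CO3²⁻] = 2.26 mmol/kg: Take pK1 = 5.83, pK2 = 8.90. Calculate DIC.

DIC = 2.18 mmol/kg

CA = [HCO3⁻] + 2[CO3²⁻] = (α₁ + 2α₂)·DIC
At pH 7.64: [H⁺]/K1 = 10^-1.81 = 0.015488, K2/[H⁺] = 10^-1.26 = 0.054954
α₁ = 1/(1 + 0.015488 + 0.054954) = 1/1.0704 = 0.9342; α₂ = α₁·K2/[H⁺] = 0.05134
α₁ + 2α₂ = 1.0369
DIC = CA / (α₁ + 2α₂) = 2.26 / 1.0369 = 2.18 mmol/kg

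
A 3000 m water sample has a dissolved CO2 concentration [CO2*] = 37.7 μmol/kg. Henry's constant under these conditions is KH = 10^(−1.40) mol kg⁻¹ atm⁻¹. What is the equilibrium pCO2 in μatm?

pCO2 = 947 μatm

KH = 10^(−1.40) = 3.981×10^-2 mol kg⁻¹ atm⁻¹
pCO2 = [CO2*]/KH = 37.7×10^-6 / 3.981×10^-2 = 9.47×10^-4 atm = 947 μatm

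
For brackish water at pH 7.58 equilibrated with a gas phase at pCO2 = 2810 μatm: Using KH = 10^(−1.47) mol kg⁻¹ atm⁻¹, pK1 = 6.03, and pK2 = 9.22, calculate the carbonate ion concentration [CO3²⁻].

[CO2*] = KH · pCO2 = 10^(−1.47) × 2810×10^-6 = 9.522×10^-5 mol/kg
α₀ = 1/(1 + K1/[H⁺] + K1K2/[H⁺]²) = 1/(1 + 10^+1.55 + 10^-0.09) = 0.02681
DIC = [CO2*]/α₀ = 9.522×10^-5 / 0.02681 = 3.551 mmol/kg
[CO3²⁻] = α₂·DIC; α₂ = 0.02180, so [CO3²⁻] = 0.02180 × 3.551 = 0.0774 mmol/kg

[CO3²⁻] = 0.0774 mmol/kg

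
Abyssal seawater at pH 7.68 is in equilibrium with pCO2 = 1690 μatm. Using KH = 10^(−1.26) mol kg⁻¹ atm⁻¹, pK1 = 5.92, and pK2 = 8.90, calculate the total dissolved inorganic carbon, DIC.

DIC = 5.76 mmol/kg

[CO2*] = KH · pCO2 = 10^(−1.26) × 1690×10^-6 = 9.287×10^-5 mol/kg
α₀ = 1/(1 + K1/[H⁺] + K1K2/[H⁺]²) = 1/(1 + 10^+1.76 + 10^+0.54) = 0.01613
DIC = [CO2*]/α₀ = 9.287×10^-5 / 0.01613 = 5.76 mmol/kg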